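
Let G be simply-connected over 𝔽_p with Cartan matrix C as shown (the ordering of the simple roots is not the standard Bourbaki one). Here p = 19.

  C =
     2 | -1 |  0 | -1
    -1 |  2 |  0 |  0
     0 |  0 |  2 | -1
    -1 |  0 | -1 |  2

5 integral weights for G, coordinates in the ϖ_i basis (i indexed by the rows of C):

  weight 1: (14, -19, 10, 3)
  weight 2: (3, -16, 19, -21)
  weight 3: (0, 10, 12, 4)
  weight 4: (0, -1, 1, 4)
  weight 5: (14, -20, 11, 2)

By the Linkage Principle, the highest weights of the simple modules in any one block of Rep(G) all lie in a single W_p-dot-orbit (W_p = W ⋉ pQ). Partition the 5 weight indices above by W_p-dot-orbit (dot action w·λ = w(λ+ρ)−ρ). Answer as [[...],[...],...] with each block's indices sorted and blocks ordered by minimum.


C ↔ A_4 under row/col permutation; |W(A_4)| = 120.

λ_j+ρ reflected into Ā_19 (⟨·,θ^∨⟩≤19); 4-tuples as given:

    λ_1 → (3, 4, 0, 1)
    λ_2 → (3, 4, 0, 1)
    λ_3 → (1, 0, 2, 5)
    λ_4 → (1, 0, 2, 5)
    λ_5 → (3, 4, 0, 1)

Grouping the 5 weights by Ā_19-representative: 2 linkage classes.

[[1, 2, 5], [3, 4]]


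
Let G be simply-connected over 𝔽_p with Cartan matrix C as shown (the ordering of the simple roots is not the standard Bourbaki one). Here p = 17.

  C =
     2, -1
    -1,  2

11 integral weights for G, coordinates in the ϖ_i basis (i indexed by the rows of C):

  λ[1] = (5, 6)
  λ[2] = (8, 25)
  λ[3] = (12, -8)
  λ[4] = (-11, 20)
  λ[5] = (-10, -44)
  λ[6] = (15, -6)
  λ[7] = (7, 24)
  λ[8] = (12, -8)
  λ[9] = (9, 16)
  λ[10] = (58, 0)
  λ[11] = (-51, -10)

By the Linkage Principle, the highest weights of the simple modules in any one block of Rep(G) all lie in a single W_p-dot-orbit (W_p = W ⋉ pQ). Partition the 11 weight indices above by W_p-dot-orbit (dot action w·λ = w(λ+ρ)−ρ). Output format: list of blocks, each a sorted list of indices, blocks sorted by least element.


Cartan matrix: type A_2 (|W|=6); un-permuting the 2 rows.

Alcove-folded reps (p=17, 11 weights, presented ϖ-order):

  1: (6, 7)
  2: (8, 1)
  3: (6, 7)
  4: (6, 7)
  5: (8, 1)
  6: (11, 5)
  7: (8, 1)
  8: (6, 7)
  9: (0, 7)
  10: (8, 1)
  11: (8, 1)

Partition of {1..11} into 4 W_17-dot-orbits:

[[1, 3, 4, 8], [2, 5, 7, 10, 11], [6], [9]]


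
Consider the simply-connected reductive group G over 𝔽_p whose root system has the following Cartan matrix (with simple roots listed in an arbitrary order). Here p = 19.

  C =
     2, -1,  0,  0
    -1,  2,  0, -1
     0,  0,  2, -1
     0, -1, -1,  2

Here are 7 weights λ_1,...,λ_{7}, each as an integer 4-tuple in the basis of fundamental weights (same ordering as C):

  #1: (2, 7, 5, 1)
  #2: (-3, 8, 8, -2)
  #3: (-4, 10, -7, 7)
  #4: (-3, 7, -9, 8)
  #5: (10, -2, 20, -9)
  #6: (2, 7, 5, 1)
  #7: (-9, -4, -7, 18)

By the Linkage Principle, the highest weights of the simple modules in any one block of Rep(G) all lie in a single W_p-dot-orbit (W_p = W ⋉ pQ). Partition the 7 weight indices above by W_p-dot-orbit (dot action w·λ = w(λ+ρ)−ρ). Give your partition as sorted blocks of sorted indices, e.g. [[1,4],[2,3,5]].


Root system A_4: the 4×4 matrix C matches after relabeling.

Folding the 7 weights λ_j+ρ into Ā_19 (reps in the given 4-coord order):

  λ_1+ρ ↦ (3, 8, 6, 2)
  λ_2+ρ ↦ (2, 6, 8, 1)
  λ_3+ρ ↦ (3, 8, 6, 2)
  λ_4+ρ ↦ (2, 6, 8, 1)
  λ_5+ρ ↦ (2, 6, 8, 1)
  λ_6+ρ ↦ (3, 8, 6, 2)
  λ_7+ρ ↦ (3, 8, 6, 2)

Grouping the 7 weights by Ā_19-representative: 2 linkage classes.

[[1, 3, 6, 7], [2, 4, 5]]


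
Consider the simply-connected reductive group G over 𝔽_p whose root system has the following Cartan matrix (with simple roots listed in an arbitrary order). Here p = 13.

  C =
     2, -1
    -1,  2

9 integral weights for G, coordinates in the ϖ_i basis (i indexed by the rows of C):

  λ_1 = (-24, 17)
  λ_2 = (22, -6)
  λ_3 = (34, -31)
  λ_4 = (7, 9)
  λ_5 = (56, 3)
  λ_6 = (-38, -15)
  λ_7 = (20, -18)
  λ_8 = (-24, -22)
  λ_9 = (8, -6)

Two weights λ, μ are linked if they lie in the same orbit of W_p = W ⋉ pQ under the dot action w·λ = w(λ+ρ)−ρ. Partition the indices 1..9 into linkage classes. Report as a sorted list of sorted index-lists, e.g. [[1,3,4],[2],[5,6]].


C ↔ A_2 under row/col permutation; |W(A_2)| = 6.

Folding the 9 weights λ_j+ρ into Ā_13 (reps in the given 2-coord order):

    λ_1 → (3, 5)
    λ_2 → (3, 5)
    λ_3 → (4, 5)
    λ_4 → (3, 5)
    λ_5 → (4, 5)
    λ_6 → (11, 1)
    λ_7 → (4, 5)
    λ_8 → (3, 5)
    λ_9 → (4, 5)

3 distinct reps among the 9 weights ⇒ 3 W_13-linkage classes:

[[1, 2, 4, 8], [3, 5, 7, 9], [6]]


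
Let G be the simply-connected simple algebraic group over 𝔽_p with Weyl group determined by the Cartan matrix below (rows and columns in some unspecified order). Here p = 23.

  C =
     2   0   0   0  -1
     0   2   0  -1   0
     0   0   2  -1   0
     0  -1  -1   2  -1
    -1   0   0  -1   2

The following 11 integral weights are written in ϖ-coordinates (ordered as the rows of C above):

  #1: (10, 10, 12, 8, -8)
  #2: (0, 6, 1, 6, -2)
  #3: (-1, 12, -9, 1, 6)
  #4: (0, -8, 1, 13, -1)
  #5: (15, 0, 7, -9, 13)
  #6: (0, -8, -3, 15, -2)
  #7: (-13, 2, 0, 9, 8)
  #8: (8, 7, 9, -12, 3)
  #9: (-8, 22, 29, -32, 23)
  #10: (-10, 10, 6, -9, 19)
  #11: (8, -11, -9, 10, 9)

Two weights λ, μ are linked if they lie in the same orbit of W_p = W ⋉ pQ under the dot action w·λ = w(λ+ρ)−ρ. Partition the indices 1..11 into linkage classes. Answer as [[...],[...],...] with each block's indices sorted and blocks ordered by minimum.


Dynkin diagram of C (from the 8 off-diagonal −1 entries): D_5.

Ā_23 reps of the 11 weights (D_5, coords as presented):

    1: (2, 3, 1, 0, 7)
    2: (0, 7, 2, 6, 1)
    3: (0, 7, 2, 6, 1)
    4: (0, 7, 2, 6, 1)
    5: (8, 0, 7, 0, 1)
    6: (0, 7, 2, 6, 1)
    7: (2, 3, 1, 0, 7)
    8: (2, 3, 1, 0, 7)
    9: (8, 0, 7, 0, 1)
    10: (2, 3, 1, 0, 7)
    11: (2, 3, 1, 0, 7)

Partition of {1..11} into 3 W_23-dot-orbits:

[[1, 7, 8, 10, 11], [2, 3, 4, 6], [5, 9]]


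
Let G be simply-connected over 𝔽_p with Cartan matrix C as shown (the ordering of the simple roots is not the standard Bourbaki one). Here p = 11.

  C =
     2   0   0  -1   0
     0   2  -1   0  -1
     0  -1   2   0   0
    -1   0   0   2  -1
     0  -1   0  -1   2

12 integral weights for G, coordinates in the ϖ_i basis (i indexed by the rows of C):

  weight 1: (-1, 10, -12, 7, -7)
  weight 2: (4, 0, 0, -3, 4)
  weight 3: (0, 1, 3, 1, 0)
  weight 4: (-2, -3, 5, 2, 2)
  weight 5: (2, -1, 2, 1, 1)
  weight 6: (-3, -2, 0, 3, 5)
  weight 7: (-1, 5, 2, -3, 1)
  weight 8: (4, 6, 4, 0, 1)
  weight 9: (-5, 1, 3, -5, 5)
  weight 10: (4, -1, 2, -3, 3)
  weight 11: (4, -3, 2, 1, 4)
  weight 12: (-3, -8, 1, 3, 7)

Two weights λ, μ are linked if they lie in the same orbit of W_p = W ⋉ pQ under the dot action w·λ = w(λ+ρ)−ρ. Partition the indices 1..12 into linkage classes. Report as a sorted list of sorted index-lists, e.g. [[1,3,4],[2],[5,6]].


Cartan matrix: type A_5 (|W|=720); un-permuting the 5 rows.

λ_j+ρ reflected into Ā_11 (⟨·,θ^∨⟩≤11); 5-tuples as given:

  [1] (2, 6, 3, 0, 0);  [2] (3, 1, 1, 2, 3);  [3] (1, 2, 4, 2, 1);  [4] (1, 2, 4, 2, 1);  [5] (3, 0, 3, 2, 2);  [6] (2, 1, 0, 2, 5);  [7] (2, 6, 3, 0, 0);  [8] (1, 2, 4, 2, 1);  [9] (3, 0, 3, 2, 2);  [10] (3, 0, 3, 2, 2);  [11] (3, 1, 1, 2, 3);  [12] (1, 2, 4, 2, 1)

Grouping the 12 weights by Ā_11-representative: 5 linkage classes.

[[1, 7], [2, 11], [3, 4, 8, 12], [5, 9, 10], [6]]


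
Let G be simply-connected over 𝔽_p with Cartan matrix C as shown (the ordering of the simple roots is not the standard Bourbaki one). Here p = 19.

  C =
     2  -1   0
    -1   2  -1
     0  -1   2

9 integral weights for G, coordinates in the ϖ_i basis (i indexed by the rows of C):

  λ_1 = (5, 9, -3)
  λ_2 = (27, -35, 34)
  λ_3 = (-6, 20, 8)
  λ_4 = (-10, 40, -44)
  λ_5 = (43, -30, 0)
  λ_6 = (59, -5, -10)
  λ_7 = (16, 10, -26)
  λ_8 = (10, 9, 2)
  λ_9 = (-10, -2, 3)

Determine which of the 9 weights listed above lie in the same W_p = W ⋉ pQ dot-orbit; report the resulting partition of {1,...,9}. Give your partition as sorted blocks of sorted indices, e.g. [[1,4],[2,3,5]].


Dynkin diagram of C (from the 4 off-diagonal −1 entries): A_3.

Alcove-folded reps (p=19, 9 weights, presented ϖ-order):

  λ_1 → (6, 8, 2);  λ_2 → (1, 3, 6);  λ_3 → (6, 8, 2);  λ_4 → (6, 8, 2);  λ_5 → (1, 3, 6);  λ_6 → (1, 3, 6);  λ_7 → (6, 8, 2);  λ_8 → (6, 8, 2);  λ_9 → (1, 3, 6)

The 9 indices split into 2 linkage classes (same alcove rep ⇔ same W_19-dot-orbit):

[[1, 3, 4, 7, 8], [2, 5, 6, 9]]


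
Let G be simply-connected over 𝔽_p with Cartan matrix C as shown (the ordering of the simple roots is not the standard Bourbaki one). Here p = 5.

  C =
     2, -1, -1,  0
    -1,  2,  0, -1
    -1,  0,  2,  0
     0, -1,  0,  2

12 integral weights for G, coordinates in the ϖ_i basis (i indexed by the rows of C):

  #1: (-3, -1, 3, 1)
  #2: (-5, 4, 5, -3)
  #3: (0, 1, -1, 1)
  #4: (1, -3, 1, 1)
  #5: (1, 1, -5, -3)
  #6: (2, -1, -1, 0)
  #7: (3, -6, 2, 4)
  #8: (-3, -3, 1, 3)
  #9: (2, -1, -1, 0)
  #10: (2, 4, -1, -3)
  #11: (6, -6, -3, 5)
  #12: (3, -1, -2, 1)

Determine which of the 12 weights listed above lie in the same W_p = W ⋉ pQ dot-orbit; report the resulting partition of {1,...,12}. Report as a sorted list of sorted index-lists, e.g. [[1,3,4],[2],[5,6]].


Root system A_4: the 4×4 matrix C matches after relabeling.

λ_j+ρ reflected into Ā_5 (⟨·,θ^∨⟩≤5); 4-tuples as given:

  [1] (0, 2, 2, 0)
  [2] (3, 0, 0, 1)
  [3] (1, 2, 0, 2)
  [4] (0, 2, 2, 0)
  [5] (0, 2, 2, 0)
  [6] (3, 0, 0, 1)
  [7] (1, 2, 0, 2)
  [8] (0, 2, 2, 0)
  [9] (3, 0, 0, 1)
  [10] (0, 2, 2, 0)
  [11] (1, 2, 0, 2)
  [12] (3, 0, 0, 1)

The 12 indices split into 3 linkage classes (same alcove rep ⇔ same W_5-dot-orbit):

[[1, 4, 5, 8, 10], [2, 6, 9, 12], [3, 7, 11]]


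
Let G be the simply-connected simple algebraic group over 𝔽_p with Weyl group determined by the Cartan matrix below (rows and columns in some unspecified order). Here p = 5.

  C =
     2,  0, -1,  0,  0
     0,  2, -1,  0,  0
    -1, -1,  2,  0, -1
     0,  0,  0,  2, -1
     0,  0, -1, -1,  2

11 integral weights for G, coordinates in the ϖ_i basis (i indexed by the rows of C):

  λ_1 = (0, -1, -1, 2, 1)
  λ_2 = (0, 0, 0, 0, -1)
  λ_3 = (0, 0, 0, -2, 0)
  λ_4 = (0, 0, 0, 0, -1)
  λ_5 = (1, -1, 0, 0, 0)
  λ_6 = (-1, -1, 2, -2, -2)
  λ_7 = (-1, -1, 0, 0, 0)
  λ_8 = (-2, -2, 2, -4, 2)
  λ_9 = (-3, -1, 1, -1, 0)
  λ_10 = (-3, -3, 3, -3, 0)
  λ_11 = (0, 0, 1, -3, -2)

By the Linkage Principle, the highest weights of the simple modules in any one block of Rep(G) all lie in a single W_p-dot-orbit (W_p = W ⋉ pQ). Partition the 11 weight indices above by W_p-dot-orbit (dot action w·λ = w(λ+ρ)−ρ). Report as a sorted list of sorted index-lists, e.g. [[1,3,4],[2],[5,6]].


Cartan matrix: type D_5 (|W|=1920); un-permuting the 5 rows.

λ_j+ρ reflected into Ā_5 (⟨·,θ^∨⟩≤5); 5-tuples as given:

    λ_1+ρ ↦ (0, 1, 0, 2, 0)
    λ_2+ρ ↦ (1, 1, 1, 1, 0)
    λ_3+ρ ↦ (1, 1, 1, 1, 0)
    λ_4+ρ ↦ (1, 1, 1, 1, 0)
    λ_5+ρ ↦ (2, 0, 0, 0, 1)
    λ_6+ρ ↦ (0, 0, 1, 1, 1)
    λ_7+ρ ↦ (0, 0, 1, 1, 1)
    λ_8+ρ ↦ (0, 0, 1, 1, 1)
    λ_9+ρ ↦ (2, 0, 0, 0, 1)
    λ_10+ρ ↦ (1, 1, 1, 1, 0)
    λ_11+ρ ↦ (0, 0, 1, 1, 1)

Linkage partition of the 11 weights (4 classes, p=5):

[[1], [2, 3, 4, 10], [5, 9], [6, 7, 8, 11]]


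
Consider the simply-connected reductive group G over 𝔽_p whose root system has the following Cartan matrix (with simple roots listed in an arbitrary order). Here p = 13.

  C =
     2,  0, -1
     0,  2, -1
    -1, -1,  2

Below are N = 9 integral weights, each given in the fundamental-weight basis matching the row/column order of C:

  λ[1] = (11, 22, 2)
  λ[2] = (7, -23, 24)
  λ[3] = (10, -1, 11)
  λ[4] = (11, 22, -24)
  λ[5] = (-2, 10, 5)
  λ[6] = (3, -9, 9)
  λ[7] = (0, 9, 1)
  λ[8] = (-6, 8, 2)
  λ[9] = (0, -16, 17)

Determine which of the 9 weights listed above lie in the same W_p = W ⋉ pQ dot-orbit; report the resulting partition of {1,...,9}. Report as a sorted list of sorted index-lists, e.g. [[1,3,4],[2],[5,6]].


Cartan matrix: type A_3 (|W|=24); un-permuting the 3 rows.

Each λ_j+ρ reduced to Ā_13; 3-tuples below use C's row order:

  1: (1, 10, 2);  2: (3, 7, 2);  3: (1, 10, 2);  4: (1, 10, 2);  5: (3, 7, 2);  6: (3, 7, 2);  7: (1, 10, 2);  8: (3, 7, 2);  9: (3, 7, 2)

2 distinct reps among the 9 weights ⇒ 2 W_13-linkage classes:

[[1, 3, 4, 7], [2, 5, 6, 8, 9]]


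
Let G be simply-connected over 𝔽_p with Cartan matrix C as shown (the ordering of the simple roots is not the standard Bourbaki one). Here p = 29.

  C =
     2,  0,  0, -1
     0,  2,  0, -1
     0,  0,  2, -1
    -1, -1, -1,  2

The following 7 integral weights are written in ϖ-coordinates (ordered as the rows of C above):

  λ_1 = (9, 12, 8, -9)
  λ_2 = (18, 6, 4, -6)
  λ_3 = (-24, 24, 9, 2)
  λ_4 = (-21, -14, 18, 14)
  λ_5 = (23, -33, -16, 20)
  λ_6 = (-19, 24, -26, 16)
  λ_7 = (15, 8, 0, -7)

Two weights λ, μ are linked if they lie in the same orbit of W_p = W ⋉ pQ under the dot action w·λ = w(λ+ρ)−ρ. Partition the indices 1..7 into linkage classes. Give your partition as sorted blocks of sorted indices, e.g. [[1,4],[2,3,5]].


Type D_4, rank 4, |W|=192; reorder rows/cols to standard.

Alcove-folded reps (p=29, 7 weights, presented ϖ-order):

  λ_1+ρ ↦ (2, 5, 1, 8) · λ_2+ρ ↦ (14, 2, 0, 5) · λ_3+ρ ↦ (3, 5, 10, 1) · λ_4+ρ ↦ (2, 5, 1, 8) · λ_5+ρ ↦ (1, 3, 8, 2) · λ_6+ρ ↦ (8, 1, 1, 3) · λ_7+ρ ↦ (10, 3, 5, 1)

Linkage partition of the 7 weights (6 classes, p=29):

[[1, 4], [2], [3], [5], [6], [7]]


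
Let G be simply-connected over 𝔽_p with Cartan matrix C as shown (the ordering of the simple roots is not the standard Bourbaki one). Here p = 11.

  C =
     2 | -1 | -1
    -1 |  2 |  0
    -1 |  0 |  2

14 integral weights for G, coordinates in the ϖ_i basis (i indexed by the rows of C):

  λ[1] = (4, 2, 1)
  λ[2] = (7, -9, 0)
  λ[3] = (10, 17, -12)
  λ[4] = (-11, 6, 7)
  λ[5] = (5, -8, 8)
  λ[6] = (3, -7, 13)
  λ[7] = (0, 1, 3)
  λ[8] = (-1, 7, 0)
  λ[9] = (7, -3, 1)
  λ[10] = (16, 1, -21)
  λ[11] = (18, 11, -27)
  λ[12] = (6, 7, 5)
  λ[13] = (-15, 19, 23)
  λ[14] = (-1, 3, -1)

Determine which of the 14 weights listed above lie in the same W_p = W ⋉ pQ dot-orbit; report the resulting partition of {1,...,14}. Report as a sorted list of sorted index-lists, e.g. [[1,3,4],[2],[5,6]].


Type A_3, rank 3, |W|=24; reorder rows/cols to standard.

Folding the 14 weights λ_j+ρ into Ā_11 (reps in the given 3-coord order):

  λ_1+ρ ↦ (5, 3, 2);  λ_2+ρ ↦ (0, 8, 1);  λ_3+ρ ↦ (0, 7, 0);  λ_4+ρ ↦ (5, 3, 2);  λ_5+ρ ↦ (1, 2, 4);  λ_6+ρ ↦ (1, 2, 4);  λ_7+ρ ↦ (1, 2, 4);  λ_8+ρ ↦ (0, 8, 1);  λ_9+ρ ↦ (6, 2, 2);  λ_10+ρ ↦ (6, 2, 2);  λ_11+ρ ↦ (1, 2, 4);  λ_12+ρ ↦ (1, 2, 4);  λ_13+ρ ↦ (6, 2, 2);  λ_14+ρ ↦ (0, 4, 0)

Partition of {1..14} into 6 W_11-dot-orbits:

[[1, 4], [2, 8], [3], [5, 6, 7, 11, 12], [9, 10, 13], [14]]


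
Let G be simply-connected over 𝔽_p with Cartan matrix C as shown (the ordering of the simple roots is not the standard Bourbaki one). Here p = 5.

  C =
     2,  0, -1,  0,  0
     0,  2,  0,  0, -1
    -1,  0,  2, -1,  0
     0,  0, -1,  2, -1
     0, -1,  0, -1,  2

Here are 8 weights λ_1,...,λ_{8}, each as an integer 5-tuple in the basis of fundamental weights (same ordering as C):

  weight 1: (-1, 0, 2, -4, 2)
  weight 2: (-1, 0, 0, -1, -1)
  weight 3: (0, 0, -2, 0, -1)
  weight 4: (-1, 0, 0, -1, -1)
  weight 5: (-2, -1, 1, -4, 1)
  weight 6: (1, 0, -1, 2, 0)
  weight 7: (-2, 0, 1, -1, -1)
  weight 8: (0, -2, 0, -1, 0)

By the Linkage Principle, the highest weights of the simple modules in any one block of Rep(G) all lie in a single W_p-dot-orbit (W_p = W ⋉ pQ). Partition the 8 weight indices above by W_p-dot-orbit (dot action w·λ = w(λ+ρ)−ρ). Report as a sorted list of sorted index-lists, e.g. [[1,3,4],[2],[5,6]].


A_5 Cartan matrix, 5 simple roots permuted; ρ=(1,1,1,1,1).

Each λ_j+ρ reduced to Ā_5; 5-tuples below use C's row order:

    [1] (0, 1, 0, 3, 0)
    [2] (0, 1, 1, 0, 0)
    [3] (0, 1, 1, 0, 0)
    [4] (0, 1, 1, 0, 0)
    [5] (1, 1, 1, 0, 0)
    [6] (0, 1, 0, 3, 0)
    [7] (1, 1, 1, 0, 0)
    [8] (1, 1, 1, 0, 0)

3 distinct reps among the 8 weights ⇒ 3 W_5-linkage classes:

[[1, 6], [2, 3, 4], [5, 7, 8]]


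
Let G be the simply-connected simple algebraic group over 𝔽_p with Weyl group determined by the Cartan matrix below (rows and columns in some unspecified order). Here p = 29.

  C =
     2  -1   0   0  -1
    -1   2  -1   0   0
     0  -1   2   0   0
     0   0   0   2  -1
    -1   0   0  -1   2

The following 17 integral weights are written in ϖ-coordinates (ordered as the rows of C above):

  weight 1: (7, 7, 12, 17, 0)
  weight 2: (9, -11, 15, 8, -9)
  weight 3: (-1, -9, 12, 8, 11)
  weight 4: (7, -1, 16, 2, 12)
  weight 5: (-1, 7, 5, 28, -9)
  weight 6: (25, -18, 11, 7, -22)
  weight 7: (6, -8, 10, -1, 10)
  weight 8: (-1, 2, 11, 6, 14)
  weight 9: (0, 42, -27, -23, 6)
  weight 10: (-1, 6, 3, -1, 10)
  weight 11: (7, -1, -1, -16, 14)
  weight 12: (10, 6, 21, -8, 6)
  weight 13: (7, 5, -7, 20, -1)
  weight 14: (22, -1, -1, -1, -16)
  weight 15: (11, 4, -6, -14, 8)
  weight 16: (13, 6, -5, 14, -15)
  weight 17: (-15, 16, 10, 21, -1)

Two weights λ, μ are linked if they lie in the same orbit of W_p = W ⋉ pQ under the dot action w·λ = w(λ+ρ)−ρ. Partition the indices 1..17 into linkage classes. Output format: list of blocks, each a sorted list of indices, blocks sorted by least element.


Cartan matrix: type A_5 (|W|=720); un-permuting the 5 rows.

Ā_29 reps of the 17 weights (A_5, coords as presented):

  λ_1 → (8, 2, 6, 1, 0);  λ_2 → (8, 2, 6, 1, 0);  λ_3 → (8, 0, 5, 9, 4);  λ_4 → (8, 0, 5, 9, 4);  λ_5 → (8, 0, 0, 15, 0);  λ_6 → (8, 0, 5, 9, 4);  λ_7 → (0, 7, 4, 0, 11);  λ_8 → (0, 3, 4, 1, 14);  λ_9 → (0, 3, 4, 1, 14);  λ_10 → (0, 7, 4, 0, 11);  λ_11 → (8, 0, 0, 15, 0);  λ_12 → (0, 7, 4, 0, 11);  λ_13 → (8, 0, 0, 15, 0);  λ_14 → (8, 0, 0, 15, 0);  λ_15 → (8, 0, 5, 9, 4);  λ_16 → (0, 3, 4, 1, 14);  λ_17 → (0, 3, 4, 1, 14)

Grouping the 17 weights by Ā_29-representative: 5 linkage classes.

[[1, 2], [3, 4, 6, 15], [5, 11, 13, 14], [7, 10, 12], [8, 9, 16, 17]]


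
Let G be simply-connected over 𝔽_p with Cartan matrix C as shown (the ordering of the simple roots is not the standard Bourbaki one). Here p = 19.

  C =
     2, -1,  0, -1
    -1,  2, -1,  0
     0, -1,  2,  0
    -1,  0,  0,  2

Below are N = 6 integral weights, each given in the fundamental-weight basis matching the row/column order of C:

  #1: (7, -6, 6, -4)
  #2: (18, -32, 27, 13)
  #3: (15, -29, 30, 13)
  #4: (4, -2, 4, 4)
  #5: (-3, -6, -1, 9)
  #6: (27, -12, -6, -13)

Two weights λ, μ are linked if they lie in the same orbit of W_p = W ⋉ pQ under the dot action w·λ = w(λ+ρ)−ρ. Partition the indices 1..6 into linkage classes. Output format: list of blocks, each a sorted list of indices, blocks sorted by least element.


Root system A_4: the 4×4 matrix C matches after relabeling.

W_19-reps of the 6 weights in Ā_19 (same 4-coord order as C):

    λ_1 → (0, 5, 2, 3)
    λ_2 → (0, 5, 2, 3)
    λ_3 → (0, 5, 2, 3)
    λ_4 → (4, 1, 4, 5)
    λ_5 → (0, 5, 2, 3)
    λ_6 → (0, 5, 2, 3)

Grouping the 6 weights by Ā_19-representative: 2 linkage classes.

[[1, 2, 3, 5, 6], [4]]


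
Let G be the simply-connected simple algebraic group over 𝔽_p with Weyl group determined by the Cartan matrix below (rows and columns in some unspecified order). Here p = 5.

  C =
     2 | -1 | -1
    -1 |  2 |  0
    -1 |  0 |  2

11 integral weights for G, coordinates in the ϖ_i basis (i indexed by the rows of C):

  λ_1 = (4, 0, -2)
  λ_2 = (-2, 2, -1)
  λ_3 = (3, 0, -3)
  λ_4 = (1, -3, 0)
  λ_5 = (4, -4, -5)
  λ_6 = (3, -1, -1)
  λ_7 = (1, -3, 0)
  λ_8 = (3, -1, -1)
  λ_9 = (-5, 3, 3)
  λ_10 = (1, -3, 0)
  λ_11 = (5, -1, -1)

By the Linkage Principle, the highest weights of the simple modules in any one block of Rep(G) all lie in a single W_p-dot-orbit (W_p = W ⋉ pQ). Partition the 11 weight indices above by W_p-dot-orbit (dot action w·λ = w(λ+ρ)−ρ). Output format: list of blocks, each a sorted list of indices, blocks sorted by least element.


Cartan matrix: type A_3 (|W|=24); un-permuting the 3 rows.

Folding the 11 weights λ_j+ρ into Ā_5 (reps in the given 3-coord order):

  1: (4, 0, 0) · 2: (0, 2, 1) · 3: (2, 1, 2) · 4: (0, 2, 1) · 5: (2, 1, 2) · 6: (4, 0, 0) · 7: (0, 2, 1) · 8: (4, 0, 0) · 9: (4, 0, 0) · 10: (0, 2, 1) · 11: (4, 0, 0)

These 11 weights hit 3 W_5-dot-orbits; sizes (5, 4, 2):

[[1, 6, 8, 9, 11], [2, 4, 7, 10], [3, 5]]


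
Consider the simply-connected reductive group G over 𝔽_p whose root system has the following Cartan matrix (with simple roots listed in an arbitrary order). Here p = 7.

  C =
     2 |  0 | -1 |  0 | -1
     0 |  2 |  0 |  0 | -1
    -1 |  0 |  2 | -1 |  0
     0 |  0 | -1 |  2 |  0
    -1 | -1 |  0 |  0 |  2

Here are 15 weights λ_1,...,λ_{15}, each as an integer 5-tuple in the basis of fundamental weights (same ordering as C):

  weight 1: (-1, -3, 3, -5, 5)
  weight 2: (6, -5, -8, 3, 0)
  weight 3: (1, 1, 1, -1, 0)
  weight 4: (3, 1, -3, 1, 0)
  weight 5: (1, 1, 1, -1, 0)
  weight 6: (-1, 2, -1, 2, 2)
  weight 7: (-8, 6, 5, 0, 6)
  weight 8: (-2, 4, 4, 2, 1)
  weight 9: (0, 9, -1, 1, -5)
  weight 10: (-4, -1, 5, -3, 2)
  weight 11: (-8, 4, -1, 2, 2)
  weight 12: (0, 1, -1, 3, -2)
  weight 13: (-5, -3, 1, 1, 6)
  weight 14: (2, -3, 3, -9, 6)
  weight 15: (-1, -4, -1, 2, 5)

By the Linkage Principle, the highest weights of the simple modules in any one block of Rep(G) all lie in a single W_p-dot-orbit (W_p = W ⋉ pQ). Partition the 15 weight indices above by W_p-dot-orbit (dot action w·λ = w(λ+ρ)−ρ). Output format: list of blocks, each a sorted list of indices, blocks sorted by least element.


C ↔ A_5 under row/col permutation; |W(A_5)| = 720.

W_7-reps of the 15 weights in Ā_7 (same 5-coord order as C):

  λ_1 → (0, 1, 0, 1, 3)
  λ_2 → (3, 0, 1, 2, 0)
  λ_3 → (2, 2, 2, 0, 1)
  λ_4 → (2, 2, 2, 0, 1)
  λ_5 → (2, 2, 2, 0, 1)
  λ_6 → (0, 1, 0, 1, 3)
  λ_7 → (0, 0, 6, 1, 0)
  λ_8 → (0, 1, 0, 4, 1)
  λ_9 → (0, 3, 0, 2, 1)
  λ_10 → (3, 0, 1, 2, 0)
  λ_11 → (3, 0, 1, 2, 0)
  λ_12 → (0, 1, 0, 4, 1)
  λ_13 → (2, 2, 2, 0, 1)
  λ_14 → (0, 3, 0, 2, 1)
  λ_15 → (0, 1, 0, 1, 3)

Linkage partition of the 15 weights (6 classes, p=7):

[[1, 6, 15], [2, 10, 11], [3, 4, 5, 13], [7], [8, 12], [9, 14]]


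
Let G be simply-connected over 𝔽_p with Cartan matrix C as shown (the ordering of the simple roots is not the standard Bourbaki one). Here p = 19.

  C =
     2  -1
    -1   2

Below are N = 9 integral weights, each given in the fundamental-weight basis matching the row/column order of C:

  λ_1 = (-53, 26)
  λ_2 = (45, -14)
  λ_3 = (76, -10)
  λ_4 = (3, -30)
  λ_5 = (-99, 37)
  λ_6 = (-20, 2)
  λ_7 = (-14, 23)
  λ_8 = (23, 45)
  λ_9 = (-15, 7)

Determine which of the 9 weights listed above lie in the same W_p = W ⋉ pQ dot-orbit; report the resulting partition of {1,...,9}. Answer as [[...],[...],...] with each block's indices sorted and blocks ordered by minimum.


Cartan matrix: type A_2 (|W|=6); un-permuting the 2 rows.

Alcove-folded reps (p=19, 9 weights, presented ϖ-order):

  λ_1+ρ ↦ (8, 6);  λ_2+ρ ↦ (8, 6);  λ_3+ρ ↦ (10, 8);  λ_4+ρ ↦ (9, 6);  λ_5+ρ ↦ (3, 16);  λ_6+ρ ↦ (3, 16);  λ_7+ρ ↦ (8, 6);  λ_8+ρ ↦ (8, 6);  λ_9+ρ ↦ (8, 6)

4 distinct reps among the 9 weights ⇒ 4 W_19-linkage classes:

[[1, 2, 7, 8, 9], [3], [4], [5, 6]]


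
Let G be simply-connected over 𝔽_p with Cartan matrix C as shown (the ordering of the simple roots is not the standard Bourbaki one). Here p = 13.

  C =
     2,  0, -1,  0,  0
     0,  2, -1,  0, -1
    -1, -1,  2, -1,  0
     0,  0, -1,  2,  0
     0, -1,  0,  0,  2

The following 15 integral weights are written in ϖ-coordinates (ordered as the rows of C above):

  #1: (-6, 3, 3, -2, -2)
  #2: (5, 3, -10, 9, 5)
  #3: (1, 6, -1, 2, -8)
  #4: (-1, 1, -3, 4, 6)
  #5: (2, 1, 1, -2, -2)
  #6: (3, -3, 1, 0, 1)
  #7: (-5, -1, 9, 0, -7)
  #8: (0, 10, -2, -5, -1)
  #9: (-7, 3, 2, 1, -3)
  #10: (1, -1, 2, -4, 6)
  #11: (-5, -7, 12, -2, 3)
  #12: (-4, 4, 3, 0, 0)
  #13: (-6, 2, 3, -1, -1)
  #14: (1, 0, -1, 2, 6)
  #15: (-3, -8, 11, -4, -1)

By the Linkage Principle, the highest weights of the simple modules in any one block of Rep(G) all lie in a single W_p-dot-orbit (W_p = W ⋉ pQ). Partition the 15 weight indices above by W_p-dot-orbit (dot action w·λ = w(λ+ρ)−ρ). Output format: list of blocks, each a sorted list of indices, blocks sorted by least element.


Type D_5, rank 5, |W|=1920; reorder rows/cols to standard.

W_13-reps of the 15 weights in Ā_13 (same 5-coord order as C):

    λ_1+ρ ↦ (3, 1, 1, 1, 1)
    λ_2+ρ ↦ (3, 1, 1, 1, 1)
    λ_3+ρ ↦ (2, 0, 0, 3, 7)
    λ_4+ρ ↦ (2, 0, 0, 3, 7)
    λ_5+ρ ↦ (3, 1, 1, 1, 1)
    λ_6+ρ ↦ (4, 2, 0, 1, 0)
    λ_7+ρ ↦ (4, 2, 0, 1, 0)
    λ_8+ρ ↦ (4, 2, 0, 1, 0)
    λ_9+ρ ↦ (3, 1, 1, 1, 1)
    λ_10+ρ ↦ (2, 0, 0, 3, 7)
    λ_11+ρ ↦ (4, 2, 0, 1, 0)
    λ_12+ρ ↦ (3, 1, 1, 1, 1)
    λ_13+ρ ↦ (4, 2, 0, 1, 0)
    λ_14+ρ ↦ (2, 0, 0, 3, 7)
    λ_15+ρ ↦ (2, 0, 0, 3, 7)

Partition of {1..15} into 3 W_13-dot-orbits:

[[1, 2, 5, 9, 12], [3, 4, 10, 14, 15], [6, 7, 8, 11, 13]]


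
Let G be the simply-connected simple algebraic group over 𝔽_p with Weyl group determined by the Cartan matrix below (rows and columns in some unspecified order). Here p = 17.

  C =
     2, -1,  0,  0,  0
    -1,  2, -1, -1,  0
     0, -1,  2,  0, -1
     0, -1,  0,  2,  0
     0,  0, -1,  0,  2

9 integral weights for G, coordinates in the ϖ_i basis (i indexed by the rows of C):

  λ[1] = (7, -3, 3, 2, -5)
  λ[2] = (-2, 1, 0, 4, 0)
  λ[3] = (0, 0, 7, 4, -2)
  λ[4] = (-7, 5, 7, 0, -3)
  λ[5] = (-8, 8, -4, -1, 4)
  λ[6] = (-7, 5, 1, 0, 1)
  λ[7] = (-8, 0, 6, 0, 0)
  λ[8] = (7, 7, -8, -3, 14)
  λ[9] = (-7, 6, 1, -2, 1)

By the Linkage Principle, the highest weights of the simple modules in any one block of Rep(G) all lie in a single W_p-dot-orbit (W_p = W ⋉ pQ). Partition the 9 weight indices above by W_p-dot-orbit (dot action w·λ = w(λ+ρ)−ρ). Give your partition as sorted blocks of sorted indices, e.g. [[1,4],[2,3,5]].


Type D_5, rank 5, |W|=1920; reorder rows/cols to standard.

Ā_17 reps of the 9 weights (D_5, coords as presented):

  [1] (6, 0, 2, 1, 2)
  [2] (1, 1, 1, 5, 1)
  [3] (1, 1, 1, 5, 1)
  [4] (6, 0, 2, 1, 2)
  [5] (6, 0, 2, 1, 2)
  [6] (6, 0, 2, 1, 2)
  [7] (1, 1, 1, 5, 1)
  [8] (1, 1, 1, 5, 1)
  [9] (6, 0, 2, 1, 2)

The 9 indices split into 2 linkage classes (same alcove rep ⇔ same W_17-dot-orbit):

[[1, 4, 5, 6, 9], [2, 3, 7, 8]]


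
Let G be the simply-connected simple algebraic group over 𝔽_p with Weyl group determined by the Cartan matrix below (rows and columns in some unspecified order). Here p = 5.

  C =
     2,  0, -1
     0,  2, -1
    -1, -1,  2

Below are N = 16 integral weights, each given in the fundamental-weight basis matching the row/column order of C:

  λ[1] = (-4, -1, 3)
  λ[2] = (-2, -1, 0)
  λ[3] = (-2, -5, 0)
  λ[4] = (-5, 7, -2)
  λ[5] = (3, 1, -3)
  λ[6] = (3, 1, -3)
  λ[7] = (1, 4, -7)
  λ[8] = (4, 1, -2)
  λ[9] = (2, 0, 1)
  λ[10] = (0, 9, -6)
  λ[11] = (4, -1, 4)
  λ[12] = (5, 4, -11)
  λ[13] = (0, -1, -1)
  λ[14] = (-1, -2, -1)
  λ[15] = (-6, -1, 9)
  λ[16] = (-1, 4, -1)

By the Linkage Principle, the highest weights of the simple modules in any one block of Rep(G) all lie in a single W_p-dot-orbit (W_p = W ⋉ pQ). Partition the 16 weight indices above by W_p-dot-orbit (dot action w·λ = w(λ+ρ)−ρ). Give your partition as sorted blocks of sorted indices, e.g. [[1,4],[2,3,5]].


Cartan matrix: type A_3 (|W|=24); un-permuting the 3 rows.

W_5-reps of the 16 weights in Ā_5 (same 3-coord order as C):

    λ_1+ρ ↦ (3, 0, 1)
    λ_2+ρ ↦ (1, 0, 0)
    λ_3+ρ ↦ (3, 0, 1)
    λ_4+ρ ↦ (2, 0, 2)
    λ_5+ρ ↦ (2, 0, 2)
    λ_6+ρ ↦ (2, 0, 2)
    λ_7+ρ ↦ (3, 0, 1)
    λ_8+ρ ↦ (3, 0, 1)
    λ_9+ρ ↦ (2, 0, 2)
    λ_10+ρ ↦ (1, 0, 0)
    λ_11+ρ ↦ (0, 5, 0)
    λ_12+ρ ↦ (1, 0, 0)
    λ_13+ρ ↦ (1, 0, 0)
    λ_14+ρ ↦ (1, 0, 0)
    λ_15+ρ ↦ (0, 5, 0)
    λ_16+ρ ↦ (0, 5, 0)

These 16 weights hit 4 W_5-dot-orbits; sizes (4, 5, 4, 3):

[[1, 3, 7, 8], [2, 10, 12, 13, 14], [4, 5, 6, 9], [11, 15, 16]]


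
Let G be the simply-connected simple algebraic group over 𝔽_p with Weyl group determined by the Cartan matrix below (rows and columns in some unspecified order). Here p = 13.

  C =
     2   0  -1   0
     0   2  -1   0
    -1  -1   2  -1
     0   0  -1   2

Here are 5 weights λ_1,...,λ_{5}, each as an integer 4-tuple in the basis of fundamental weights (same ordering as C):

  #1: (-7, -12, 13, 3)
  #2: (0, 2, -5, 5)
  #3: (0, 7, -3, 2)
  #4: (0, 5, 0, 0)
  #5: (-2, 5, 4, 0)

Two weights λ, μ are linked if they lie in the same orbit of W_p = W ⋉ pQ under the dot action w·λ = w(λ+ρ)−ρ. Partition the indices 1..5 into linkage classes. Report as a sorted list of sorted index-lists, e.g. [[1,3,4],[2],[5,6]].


D_4 Cartan matrix, 4 simple roots permuted; ρ=(1,1,1,1).

Folding the 5 weights λ_j+ρ into Ā_13 (reps in the given 4-coord order):

  λ_1 → (1, 6, 1, 1)
  λ_2 → (3, 1, 0, 2)
  λ_3 → (1, 6, 1, 1)
  λ_4 → (1, 6, 1, 1)
  λ_5 → (1, 6, 1, 1)

Linkage partition of the 5 weights (2 classes, p=13):

[[1, 3, 4, 5], [2]]


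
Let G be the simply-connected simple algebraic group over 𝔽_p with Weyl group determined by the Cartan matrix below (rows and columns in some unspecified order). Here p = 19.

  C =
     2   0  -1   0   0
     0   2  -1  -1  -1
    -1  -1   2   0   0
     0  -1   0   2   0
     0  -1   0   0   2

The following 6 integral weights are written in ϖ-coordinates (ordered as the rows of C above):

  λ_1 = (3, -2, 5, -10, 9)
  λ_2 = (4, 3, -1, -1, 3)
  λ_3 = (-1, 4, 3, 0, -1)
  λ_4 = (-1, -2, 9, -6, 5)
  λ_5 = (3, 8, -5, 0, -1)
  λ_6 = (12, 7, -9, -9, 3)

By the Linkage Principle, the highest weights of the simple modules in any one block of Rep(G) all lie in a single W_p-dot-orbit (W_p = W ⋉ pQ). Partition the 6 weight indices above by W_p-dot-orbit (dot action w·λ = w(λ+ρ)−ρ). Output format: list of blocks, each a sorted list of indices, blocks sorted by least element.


Dynkin diagram of C (from the 8 off-diagonal −1 entries): D_5.

Ā_19 reps of the 6 weights (D_5, coords as presented):

  [1] (0, 5, 4, 1, 0) · [2] (5, 4, 0, 0, 4) · [3] (0, 5, 4, 1, 0) · [4] (0, 5, 4, 1, 0) · [5] (0, 5, 4, 1, 0) · [6] (5, 4, 0, 0, 4)

2 distinct reps among the 6 weights ⇒ 2 W_19-linkage classes:

[[1, 3, 4, 5], [2, 6]]


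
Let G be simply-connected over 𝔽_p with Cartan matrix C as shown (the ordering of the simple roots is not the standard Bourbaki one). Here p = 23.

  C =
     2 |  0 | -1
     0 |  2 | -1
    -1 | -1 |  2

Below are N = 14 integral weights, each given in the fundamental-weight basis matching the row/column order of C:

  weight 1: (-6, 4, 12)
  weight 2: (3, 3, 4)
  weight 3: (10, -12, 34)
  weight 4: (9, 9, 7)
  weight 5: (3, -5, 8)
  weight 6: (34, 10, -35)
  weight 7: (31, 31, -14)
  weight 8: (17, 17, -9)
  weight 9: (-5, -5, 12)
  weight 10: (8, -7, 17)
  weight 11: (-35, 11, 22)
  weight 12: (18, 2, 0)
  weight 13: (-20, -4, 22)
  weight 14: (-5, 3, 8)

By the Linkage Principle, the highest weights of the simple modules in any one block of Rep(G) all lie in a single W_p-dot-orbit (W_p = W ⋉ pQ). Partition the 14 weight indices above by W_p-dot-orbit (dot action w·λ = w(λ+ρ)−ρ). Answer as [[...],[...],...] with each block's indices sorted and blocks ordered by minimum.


Type A_3, rank 3, |W|=24; reorder rows/cols to standard.

Folding the 14 weights λ_j+ρ into Ā_23 (reps in the given 3-coord order):

    λ_1+ρ ↦ (5, 5, 8)
    λ_2+ρ ↦ (4, 4, 5)
    λ_3+ρ ↦ (11, 11, 0)
    λ_4+ρ ↦ (5, 5, 8)
    λ_5+ρ ↦ (4, 4, 5)
    λ_6+ρ ↦ (11, 11, 0)
    λ_7+ρ ↦ (4, 4, 5)
    λ_8+ρ ↦ (5, 5, 8)
    λ_9+ρ ↦ (4, 4, 5)
    λ_10+ρ ↦ (5, 2, 12)
    λ_11+ρ ↦ (11, 11, 0)
    λ_12+ρ ↦ (19, 3, 1)
    λ_13+ρ ↦ (19, 3, 1)
    λ_14+ρ ↦ (4, 4, 5)

The 14 indices split into 5 linkage classes (same alcove rep ⇔ same W_23-dot-orbit):

[[1, 4, 8], [2, 5, 7, 9, 14], [3, 6, 11], [10], [12, 13]]


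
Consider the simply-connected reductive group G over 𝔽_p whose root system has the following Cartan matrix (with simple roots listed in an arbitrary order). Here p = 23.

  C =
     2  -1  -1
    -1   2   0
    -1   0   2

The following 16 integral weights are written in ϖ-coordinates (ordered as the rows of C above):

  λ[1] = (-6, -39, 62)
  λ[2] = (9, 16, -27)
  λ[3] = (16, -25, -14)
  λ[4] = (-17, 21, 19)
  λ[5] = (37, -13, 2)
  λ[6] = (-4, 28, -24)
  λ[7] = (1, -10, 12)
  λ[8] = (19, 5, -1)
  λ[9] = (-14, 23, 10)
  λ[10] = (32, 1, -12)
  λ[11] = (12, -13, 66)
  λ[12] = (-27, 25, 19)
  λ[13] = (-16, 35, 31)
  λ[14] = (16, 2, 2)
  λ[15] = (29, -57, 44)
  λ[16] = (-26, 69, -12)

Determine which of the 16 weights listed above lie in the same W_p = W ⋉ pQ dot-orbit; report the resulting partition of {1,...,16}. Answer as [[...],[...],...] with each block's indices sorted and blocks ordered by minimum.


Type A_3, rank 3, |W|=24; reorder rows/cols to standard.

λ_j+ρ reflected into Ā_23 (⟨·,θ^∨⟩≤23); 3-tuples as given:

    [1] (5, 3, 12)
    [2] (13, 3, 6)
    [3] (13, 3, 6)
    [4] (16, 3, 1)
    [5] (5, 3, 12)
    [6] (17, 3, 3)
    [7] (7, 2, 6)
    [8] (17, 3, 3)
    [9] (11, 10, 1)
    [10] (11, 10, 1)
    [11] (11, 10, 1)
    [12] (17, 3, 3)
    [13] (7, 2, 6)
    [14] (17, 3, 3)
    [15] (13, 3, 6)
    [16] (11, 10, 1)

The 16 indices split into 6 linkage classes (same alcove rep ⇔ same W_23-dot-orbit):

[[1, 5], [2, 3, 15], [4], [6, 8, 12, 14], [7, 13], [9, 10, 11, 16]]


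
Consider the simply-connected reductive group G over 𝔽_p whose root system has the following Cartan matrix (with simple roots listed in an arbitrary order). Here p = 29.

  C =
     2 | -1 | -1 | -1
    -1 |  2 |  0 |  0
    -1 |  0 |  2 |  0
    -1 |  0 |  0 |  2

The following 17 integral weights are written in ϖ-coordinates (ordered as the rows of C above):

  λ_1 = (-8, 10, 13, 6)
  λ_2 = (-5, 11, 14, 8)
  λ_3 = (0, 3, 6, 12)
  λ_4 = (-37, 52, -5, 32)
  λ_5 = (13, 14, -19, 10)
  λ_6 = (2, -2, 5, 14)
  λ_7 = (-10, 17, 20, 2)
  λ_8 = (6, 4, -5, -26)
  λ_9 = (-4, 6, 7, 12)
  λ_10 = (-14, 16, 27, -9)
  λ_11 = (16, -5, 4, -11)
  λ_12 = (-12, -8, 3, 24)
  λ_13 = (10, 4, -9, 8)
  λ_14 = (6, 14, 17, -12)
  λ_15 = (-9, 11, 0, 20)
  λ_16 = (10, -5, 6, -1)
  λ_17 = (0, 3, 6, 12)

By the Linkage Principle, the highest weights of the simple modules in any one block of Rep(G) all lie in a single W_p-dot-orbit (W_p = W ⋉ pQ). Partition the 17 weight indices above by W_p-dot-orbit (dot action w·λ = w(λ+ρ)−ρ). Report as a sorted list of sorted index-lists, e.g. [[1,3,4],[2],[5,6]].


C ↔ D_4 under row/col permutation; |W(D_4)| = 192.

Alcove-folded reps (p=29, 17 weights, presented ϖ-order):

    λ_1 → (7, 4, 7, 0)
    λ_2 → (1, 8, 11, 5)
    λ_3 → (1, 4, 7, 13)
    λ_4 → (3, 4, 5, 10)
    λ_5 → (7, 4, 7, 0)
    λ_6 → (2, 1, 6, 15)
    λ_7 → (1, 8, 11, 5)
    λ_8 → (3, 4, 5, 10)
    λ_9 → (3, 4, 5, 10)
    λ_10 → (1, 4, 7, 13)
    λ_11 → (3, 4, 5, 10)
    λ_12 → (7, 4, 7, 0)
    λ_13 → (3, 5, 8, 9)
    λ_14 → (7, 4, 7, 0)
    λ_15 → (1, 4, 7, 13)
    λ_16 → (7, 4, 7, 0)
    λ_17 → (1, 4, 7, 13)

Partition of {1..17} into 6 W_29-dot-orbits:

[[1, 5, 12, 14, 16], [2, 7], [3, 10, 15, 17], [4, 8, 9, 11], [6], [13]]


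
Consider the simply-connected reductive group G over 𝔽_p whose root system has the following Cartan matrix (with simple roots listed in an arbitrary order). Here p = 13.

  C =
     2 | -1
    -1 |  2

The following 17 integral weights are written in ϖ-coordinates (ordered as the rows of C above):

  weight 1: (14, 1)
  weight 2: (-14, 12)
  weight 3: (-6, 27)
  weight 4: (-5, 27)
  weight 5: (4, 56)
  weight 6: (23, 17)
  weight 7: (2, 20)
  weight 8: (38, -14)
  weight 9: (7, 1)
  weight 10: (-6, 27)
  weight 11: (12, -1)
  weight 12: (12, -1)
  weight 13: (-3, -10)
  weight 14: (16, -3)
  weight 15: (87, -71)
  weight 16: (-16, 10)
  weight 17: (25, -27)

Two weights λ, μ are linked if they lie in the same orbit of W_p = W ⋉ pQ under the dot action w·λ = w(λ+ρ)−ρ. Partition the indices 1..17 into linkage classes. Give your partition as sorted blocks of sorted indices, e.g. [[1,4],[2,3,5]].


A_2 Cartan matrix, 2 simple roots permuted; ρ=(1,1).

Alcove-folded reps (p=13, 17 weights, presented ϖ-order):

  1: (9, 2) · 2: (13, 0) · 3: (8, 2) · 4: (9, 2) · 5: (5, 3) · 6: (8, 2) · 7: (8, 2) · 8: (13, 0) · 9: (8, 2) · 10: (8, 2) · 11: (13, 0) · 12: (13, 0) · 13: (9, 2) · 14: (9, 2) · 15: (5, 3) · 16: (9, 2) · 17: (13, 0)

Linkage partition of the 17 weights (4 classes, p=13):

[[1, 4, 13, 14, 16], [2, 8, 11, 12, 17], [3, 6, 7, 9, 10], [5, 15]]


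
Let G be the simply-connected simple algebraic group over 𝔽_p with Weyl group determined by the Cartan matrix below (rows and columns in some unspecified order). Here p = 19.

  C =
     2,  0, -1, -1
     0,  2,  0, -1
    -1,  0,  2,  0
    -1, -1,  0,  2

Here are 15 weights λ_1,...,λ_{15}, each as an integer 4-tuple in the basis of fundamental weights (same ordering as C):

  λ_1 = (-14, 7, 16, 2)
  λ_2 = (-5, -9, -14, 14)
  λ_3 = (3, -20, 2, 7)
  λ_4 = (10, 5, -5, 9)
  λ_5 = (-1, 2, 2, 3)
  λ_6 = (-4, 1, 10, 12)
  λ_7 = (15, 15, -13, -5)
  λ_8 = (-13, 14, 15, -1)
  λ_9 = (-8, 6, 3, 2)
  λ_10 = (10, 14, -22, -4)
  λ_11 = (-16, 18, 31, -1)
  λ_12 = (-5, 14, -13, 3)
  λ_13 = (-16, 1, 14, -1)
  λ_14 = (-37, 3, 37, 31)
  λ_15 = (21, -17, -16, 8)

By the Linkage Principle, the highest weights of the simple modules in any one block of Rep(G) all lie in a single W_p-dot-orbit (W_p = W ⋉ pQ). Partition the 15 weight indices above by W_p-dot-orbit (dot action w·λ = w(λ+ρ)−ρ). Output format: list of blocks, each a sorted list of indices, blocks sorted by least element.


Root system A_4: the 4×4 matrix C matches after relabeling.

W_19-reps of the 15 weights in Ā_19 (same 4-coord order as C):

  λ_1+ρ ↦ (3, 2, 4, 8);  λ_2+ρ ↦ (3, 2, 4, 8);  λ_3+ρ ↦ (3, 8, 4, 4);  λ_4+ρ ↦ (3, 2, 4, 8);  λ_5+ρ ↦ (0, 3, 3, 4);  λ_6+ρ ↦ (3, 2, 4, 8);  λ_7+ρ ↦ (0, 3, 3, 4);  λ_8+ρ ↦ (0, 3, 4, 12);  λ_9+ρ ↦ (0, 3, 3, 4);  λ_10+ρ ↦ (3, 2, 4, 8);  λ_11+ρ ↦ (0, 13, 0, 2);  λ_12+ρ ↦ (0, 3, 4, 12);  λ_13+ρ ↦ (0, 13, 0, 2);  λ_14+ρ ↦ (0, 13, 0, 2);  λ_15+ρ ↦ (0, 3, 3, 4)

Partition of {1..15} into 5 W_19-dot-orbits:

[[1, 2, 4, 6, 10], [3], [5, 7, 9, 15], [8, 12], [11, 13, 14]]


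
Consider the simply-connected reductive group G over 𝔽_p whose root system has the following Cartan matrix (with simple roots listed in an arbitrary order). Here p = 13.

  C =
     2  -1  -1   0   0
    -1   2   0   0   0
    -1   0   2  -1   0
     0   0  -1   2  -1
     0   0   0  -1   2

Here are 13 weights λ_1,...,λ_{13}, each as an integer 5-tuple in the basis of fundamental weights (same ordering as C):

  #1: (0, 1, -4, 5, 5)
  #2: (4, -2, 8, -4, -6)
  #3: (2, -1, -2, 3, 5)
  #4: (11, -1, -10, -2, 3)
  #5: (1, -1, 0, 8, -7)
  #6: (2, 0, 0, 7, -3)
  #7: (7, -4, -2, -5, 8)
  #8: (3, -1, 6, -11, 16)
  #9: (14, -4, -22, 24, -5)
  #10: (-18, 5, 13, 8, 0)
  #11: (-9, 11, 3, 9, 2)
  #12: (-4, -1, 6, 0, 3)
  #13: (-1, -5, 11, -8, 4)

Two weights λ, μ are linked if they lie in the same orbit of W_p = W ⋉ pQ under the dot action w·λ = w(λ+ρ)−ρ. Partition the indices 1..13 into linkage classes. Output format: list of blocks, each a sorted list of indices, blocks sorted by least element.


Type A_5, rank 5, |W|=720; reorder rows/cols to standard.

Alcove-folded reps (p=13, 13 weights, presented ϖ-order):

  1: (2, 0, 1, 3, 6);  2: (4, 0, 1, 5, 2);  3: (2, 0, 1, 3, 6);  4: (2, 0, 1, 3, 6);  5: (2, 0, 1, 3, 6);  6: (3, 1, 1, 6, 2);  7: (0, 3, 4, 1, 4);  8: (3, 1, 1, 6, 2);  9: (3, 1, 1, 6, 2);  10: (2, 0, 1, 3, 6);  11: (0, 3, 4, 1, 4);  12: (0, 3, 4, 1, 4);  13: (4, 0, 1, 5, 2)

Linkage partition of the 13 weights (4 classes, p=13):

[[1, 3, 4, 5, 10], [2, 13], [6, 8, 9], [7, 11, 12]]
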